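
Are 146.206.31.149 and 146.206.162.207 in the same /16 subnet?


Mask: 255.255.0.0
146.206.31.149 AND mask = 146.206.0.0
146.206.162.207 AND mask = 146.206.0.0
Yes, same subnet (146.206.0.0)


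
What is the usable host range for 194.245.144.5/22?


Network: 194.245.144.0
Broadcast: 194.245.147.255
First usable = network + 1
Last usable = broadcast - 1
Range: 194.245.144.1 to 194.245.147.254


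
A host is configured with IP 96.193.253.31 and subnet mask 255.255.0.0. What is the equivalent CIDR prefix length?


Binary: 11111111.11111111.00000000.00000000
Count leading 1s
Prefix: /16


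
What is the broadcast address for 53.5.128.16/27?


Network: 53.5.128.0/27
Host bits = 5
Set all host bits to 1:
Broadcast: 53.5.128.31


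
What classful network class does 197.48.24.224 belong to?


First octet: 197
Binary: 11000101
110xxxxx -> Class C (192-223)
Class C, default mask 255.255.255.0 (/24)


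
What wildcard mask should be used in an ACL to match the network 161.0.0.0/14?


Subnet mask: 255.252.0.0
Wildcard = 255.255.255.255 - subnet mask
255 - 255 = 0
255 - 252 = 3
255 - 0 = 255
255 - 0 = 255
Wildcard: 0.3.255.255


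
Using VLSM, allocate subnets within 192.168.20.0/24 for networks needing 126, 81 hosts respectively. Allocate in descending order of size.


126 hosts -> /25 (126 usable): 192.168.20.0/25
81 hosts -> /25 (126 usable): 192.168.20.128/25
Allocation: 192.168.20.0/25 (126 hosts, 126 usable); 192.168.20.128/25 (81 hosts, 126 usable)


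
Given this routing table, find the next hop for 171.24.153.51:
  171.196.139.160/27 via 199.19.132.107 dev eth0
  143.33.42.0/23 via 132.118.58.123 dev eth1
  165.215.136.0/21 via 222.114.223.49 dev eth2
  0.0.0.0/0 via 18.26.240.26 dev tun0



Longest prefix match for 171.24.153.51:
  /27 171.196.139.160: no
  /23 143.33.42.0: no
  /21 165.215.136.0: no
  /0 0.0.0.0: MATCH
Selected: next-hop 18.26.240.26 via tun0 (matched /0)


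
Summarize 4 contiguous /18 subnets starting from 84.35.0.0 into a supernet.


Original prefix: /18
Number of subnets: 4 = 2^2
New prefix = 18 - 2 = 16
Supernet: 84.35.0.0/16


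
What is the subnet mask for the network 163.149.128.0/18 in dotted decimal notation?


/18 means 18 network bits, 14 host bits
Binary: 11111111111111111100000000000000
Mask: 255.255.192.0


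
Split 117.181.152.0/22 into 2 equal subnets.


New prefix = 22 + 1 = 23
Each subnet has 512 addresses
  117.181.152.0/23
  117.181.154.0/23
Subnets: 117.181.152.0/23, 117.181.154.0/23


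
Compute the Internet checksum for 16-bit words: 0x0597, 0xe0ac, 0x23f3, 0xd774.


Sum all words (with carry folding):
+ 0x0597 = 0x0597
+ 0xe0ac = 0xe643
+ 0x23f3 = 0x0a37
+ 0xd774 = 0xe1ab
One's complement: ~0xe1ab
Checksum = 0x1e54


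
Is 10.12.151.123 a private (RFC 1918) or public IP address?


RFC 1918 private ranges:
  10.0.0.0/8 (10.0.0.0 - 10.255.255.255)
  172.16.0.0/12 (172.16.0.0 - 172.31.255.255)
  192.168.0.0/16 (192.168.0.0 - 192.168.255.255)
Private (in 10.0.0.0/8)


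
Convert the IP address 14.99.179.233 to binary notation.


14 = 00001110
99 = 01100011
179 = 10110011
233 = 11101001
Binary: 00001110.01100011.10110011.11101001


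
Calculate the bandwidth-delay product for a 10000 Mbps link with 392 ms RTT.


BDP = bandwidth * RTT
= 10000 Mbps * 392 ms
= 10000 * 1e6 * 392 / 1000 bits
= 3920000000 bits
= 490000000 bytes
= 478515.625 KB
BDP = 3920000000 bits (490000000 bytes)


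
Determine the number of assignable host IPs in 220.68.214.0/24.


Host bits = 32 - 24 = 8
Total addresses = 2^8 = 256
Usable = total - 2 (network and broadcast)
Usable hosts: 254


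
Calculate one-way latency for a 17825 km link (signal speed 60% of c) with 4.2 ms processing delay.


Speed = 0.6 * 3e5 km/s = 180000 km/s
Propagation delay = 17825 / 180000 = 0.099 s = 99.0278 ms
Processing delay = 4.2 ms
Total one-way latency = 103.2278 ms


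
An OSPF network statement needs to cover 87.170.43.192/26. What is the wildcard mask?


Subnet mask: 255.255.255.192
Wildcard = 255.255.255.255 - subnet mask
255 - 255 = 0
255 - 255 = 0
255 - 255 = 0
255 - 192 = 63
Wildcard: 0.0.0.63


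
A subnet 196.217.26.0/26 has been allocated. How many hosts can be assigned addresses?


Host bits = 32 - 26 = 6
Total addresses = 2^6 = 64
Usable = total - 2 (network and broadcast)
Usable hosts: 62


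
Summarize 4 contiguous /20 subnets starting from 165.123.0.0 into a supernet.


Original prefix: /20
Number of subnets: 4 = 2^2
New prefix = 20 - 2 = 18
Supernet: 165.123.0.0/18


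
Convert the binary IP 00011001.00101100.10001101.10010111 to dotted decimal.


00011001 = 25
00101100 = 44
10001101 = 141
10010111 = 151
IP: 25.44.141.151


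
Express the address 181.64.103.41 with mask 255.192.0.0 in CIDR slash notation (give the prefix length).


Binary: 11111111.11000000.00000000.00000000
Count leading 1s
Prefix: /10


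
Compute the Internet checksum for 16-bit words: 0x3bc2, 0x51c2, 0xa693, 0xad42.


Sum all words (with carry folding):
+ 0x3bc2 = 0x3bc2
+ 0x51c2 = 0x8d84
+ 0xa693 = 0x3418
+ 0xad42 = 0xe15a
One's complement: ~0xe15a
Checksum = 0x1ea5


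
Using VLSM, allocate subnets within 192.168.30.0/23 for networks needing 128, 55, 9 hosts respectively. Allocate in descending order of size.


128 hosts -> /24 (254 usable): 192.168.30.0/24
55 hosts -> /26 (62 usable): 192.168.31.0/26
9 hosts -> /28 (14 usable): 192.168.31.64/28
Allocation: 192.168.30.0/24 (128 hosts, 254 usable); 192.168.31.0/26 (55 hosts, 62 usable); 192.168.31.64/28 (9 hosts, 14 usable)


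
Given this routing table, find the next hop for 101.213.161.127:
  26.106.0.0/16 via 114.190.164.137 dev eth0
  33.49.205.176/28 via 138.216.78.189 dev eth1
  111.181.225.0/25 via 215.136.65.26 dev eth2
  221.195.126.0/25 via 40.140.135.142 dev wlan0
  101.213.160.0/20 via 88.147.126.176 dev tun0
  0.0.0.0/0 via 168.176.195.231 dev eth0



Longest prefix match for 101.213.161.127:
  /16 26.106.0.0: no
  /28 33.49.205.176: no
  /25 111.181.225.0: no
  /25 221.195.126.0: no
  /20 101.213.160.0: MATCH
  /0 0.0.0.0: MATCH
Selected: next-hop 88.147.126.176 via tun0 (matched /20)


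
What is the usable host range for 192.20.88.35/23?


Network: 192.20.88.0
Broadcast: 192.20.89.255
First usable = network + 1
Last usable = broadcast - 1
Range: 192.20.88.1 to 192.20.89.254


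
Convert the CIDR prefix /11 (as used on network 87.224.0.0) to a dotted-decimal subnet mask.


/11 means 11 network bits, 21 host bits
Binary: 11111111111000000000000000000000
Mask: 255.224.0.0


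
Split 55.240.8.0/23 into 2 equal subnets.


New prefix = 23 + 1 = 24
Each subnet has 256 addresses
  55.240.8.0/24
  55.240.9.0/24
Subnets: 55.240.8.0/24, 55.240.9.0/24


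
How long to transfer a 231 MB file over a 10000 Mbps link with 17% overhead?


Effective throughput = 10000 * (1 - 17/100) = 8300 Mbps
File size in Mb = 231 * 8 = 1848 Mb
Time = 1848 / 8300
Time = 0.2227 seconds


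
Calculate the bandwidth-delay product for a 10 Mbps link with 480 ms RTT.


BDP = bandwidth * RTT
= 10 Mbps * 480 ms
= 10 * 1e6 * 480 / 1000 bits
= 4800000 bits
= 600000 bytes
= 585.9375 KB
BDP = 4800000 bits (600000 bytes)


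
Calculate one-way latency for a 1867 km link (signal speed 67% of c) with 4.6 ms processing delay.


Speed = 0.67 * 3e5 km/s = 201000 km/s
Propagation delay = 1867 / 201000 = 0.0093 s = 9.2886 ms
Processing delay = 4.6 ms
Total one-way latency = 13.8886 ms


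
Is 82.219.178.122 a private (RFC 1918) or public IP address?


RFC 1918 private ranges:
  10.0.0.0/8 (10.0.0.0 - 10.255.255.255)
  172.16.0.0/12 (172.16.0.0 - 172.31.255.255)
  192.168.0.0/16 (192.168.0.0 - 192.168.255.255)
Public (not in any RFC 1918 range)


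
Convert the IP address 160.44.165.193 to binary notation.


160 = 10100000
44 = 00101100
165 = 10100101
193 = 11000001
Binary: 10100000.00101100.10100101.11000001


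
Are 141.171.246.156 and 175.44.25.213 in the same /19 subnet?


Mask: 255.255.224.0
141.171.246.156 AND mask = 141.171.224.0
175.44.25.213 AND mask = 175.44.0.0
No, different subnets (141.171.224.0 vs 175.44.0.0)


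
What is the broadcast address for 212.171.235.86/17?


Network: 212.171.128.0/17
Host bits = 15
Set all host bits to 1:
Broadcast: 212.171.255.255


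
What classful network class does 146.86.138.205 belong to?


First octet: 146
Binary: 10010010
10xxxxxx -> Class B (128-191)
Class B, default mask 255.255.0.0 (/16)


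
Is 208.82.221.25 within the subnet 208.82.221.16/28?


Subnet network: 208.82.221.16
Test IP AND mask: 208.82.221.16
Yes, 208.82.221.25 is in 208.82.221.16/28


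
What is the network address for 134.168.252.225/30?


IP:   10000110.10101000.11111100.11100001
Mask: 11111111.11111111.11111111.11111100
AND operation:
Net:  10000110.10101000.11111100.11100000
Network: 134.168.252.224/30


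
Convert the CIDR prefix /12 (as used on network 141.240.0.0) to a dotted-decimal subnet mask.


/12 means 12 network bits, 20 host bits
Binary: 11111111111100000000000000000000
Mask: 255.240.0.0


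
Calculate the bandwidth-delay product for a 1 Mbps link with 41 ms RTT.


BDP = bandwidth * RTT
= 1 Mbps * 41 ms
= 1 * 1e6 * 41 / 1000 bits
= 41000 bits
= 5125 bytes
= 5.0049 KB
BDP = 41000 bits (5125 bytes)


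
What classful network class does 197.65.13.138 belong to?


First octet: 197
Binary: 11000101
110xxxxx -> Class C (192-223)
Class C, default mask 255.255.255.0 (/24)


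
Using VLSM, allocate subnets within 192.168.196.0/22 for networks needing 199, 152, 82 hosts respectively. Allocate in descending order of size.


199 hosts -> /24 (254 usable): 192.168.196.0/24
152 hosts -> /24 (254 usable): 192.168.197.0/24
82 hosts -> /25 (126 usable): 192.168.198.0/25
Allocation: 192.168.196.0/24 (199 hosts, 254 usable); 192.168.197.0/24 (152 hosts, 254 usable); 192.168.198.0/25 (82 hosts, 126 usable)


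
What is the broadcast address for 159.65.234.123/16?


Network: 159.65.0.0/16
Host bits = 16
Set all host bits to 1:
Broadcast: 159.65.255.255


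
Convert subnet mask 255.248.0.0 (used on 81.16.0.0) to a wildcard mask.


Subnet mask: 255.248.0.0
Wildcard = 255.255.255.255 - subnet mask
255 - 255 = 0
255 - 248 = 7
255 - 0 = 255
255 - 0 = 255
Wildcard: 0.7.255.255


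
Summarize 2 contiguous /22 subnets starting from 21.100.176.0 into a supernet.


Original prefix: /22
Number of subnets: 2 = 2^1
New prefix = 22 - 1 = 21
Supernet: 21.100.176.0/21


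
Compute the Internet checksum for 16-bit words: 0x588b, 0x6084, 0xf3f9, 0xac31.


Sum all words (with carry folding):
+ 0x588b = 0x588b
+ 0x6084 = 0xb90f
+ 0xf3f9 = 0xad09
+ 0xac31 = 0x593b
One's complement: ~0x593b
Checksum = 0xa6c4


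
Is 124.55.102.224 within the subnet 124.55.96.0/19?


Subnet network: 124.55.96.0
Test IP AND mask: 124.55.96.0
Yes, 124.55.102.224 is in 124.55.96.0/19


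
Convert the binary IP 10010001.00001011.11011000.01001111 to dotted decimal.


10010001 = 145
00001011 = 11
11011000 = 216
01001111 = 79
IP: 145.11.216.79


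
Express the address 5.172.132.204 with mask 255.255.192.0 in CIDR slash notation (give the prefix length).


Binary: 11111111.11111111.11000000.00000000
Count leading 1s
Prefix: /18


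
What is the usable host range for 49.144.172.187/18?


Network: 49.144.128.0
Broadcast: 49.144.191.255
First usable = network + 1
Last usable = broadcast - 1
Range: 49.144.128.1 to 49.144.191.254


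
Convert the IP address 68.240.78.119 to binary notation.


68 = 01000100
240 = 11110000
78 = 01001110
119 = 01110111
Binary: 01000100.11110000.01001110.01110111


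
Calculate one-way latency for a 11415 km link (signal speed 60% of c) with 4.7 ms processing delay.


Speed = 0.6 * 3e5 km/s = 180000 km/s
Propagation delay = 11415 / 180000 = 0.0634 s = 63.4167 ms
Processing delay = 4.7 ms
Total one-way latency = 68.1167 ms


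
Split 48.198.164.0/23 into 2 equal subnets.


New prefix = 23 + 1 = 24
Each subnet has 256 addresses
  48.198.164.0/24
  48.198.165.0/24
Subnets: 48.198.164.0/24, 48.198.165.0/24


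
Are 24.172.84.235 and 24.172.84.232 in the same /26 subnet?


Mask: 255.255.255.192
24.172.84.235 AND mask = 24.172.84.192
24.172.84.232 AND mask = 24.172.84.192
Yes, same subnet (24.172.84.192)


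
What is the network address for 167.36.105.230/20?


IP:   10100111.00100100.01101001.11100110
Mask: 11111111.11111111.11110000.00000000
AND operation:
Net:  10100111.00100100.01100000.00000000
Network: 167.36.96.0/20


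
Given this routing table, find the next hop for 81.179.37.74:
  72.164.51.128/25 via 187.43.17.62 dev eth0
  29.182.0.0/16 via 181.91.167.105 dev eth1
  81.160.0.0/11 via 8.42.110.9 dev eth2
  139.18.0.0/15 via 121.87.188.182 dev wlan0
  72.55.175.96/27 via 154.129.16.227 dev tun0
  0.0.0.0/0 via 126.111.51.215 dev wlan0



Longest prefix match for 81.179.37.74:
  /25 72.164.51.128: no
  /16 29.182.0.0: no
  /11 81.160.0.0: MATCH
  /15 139.18.0.0: no
  /27 72.55.175.96: no
  /0 0.0.0.0: MATCH
Selected: next-hop 8.42.110.9 via eth2 (matched /11)


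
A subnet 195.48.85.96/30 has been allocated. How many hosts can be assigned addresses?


Host bits = 32 - 30 = 2
Total addresses = 2^2 = 4
Usable = total - 2 (network and broadcast)
Usable hosts: 2


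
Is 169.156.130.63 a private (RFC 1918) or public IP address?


RFC 1918 private ranges:
  10.0.0.0/8 (10.0.0.0 - 10.255.255.255)
  172.16.0.0/12 (172.16.0.0 - 172.31.255.255)
  192.168.0.0/16 (192.168.0.0 - 192.168.255.255)
Public (not in any RFC 1918 range)


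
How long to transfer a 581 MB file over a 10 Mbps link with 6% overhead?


Effective throughput = 10 * (1 - 6/100) = 9.4 Mbps
File size in Mb = 581 * 8 = 4648 Mb
Time = 4648 / 9.4
Time = 494.4681 seconds


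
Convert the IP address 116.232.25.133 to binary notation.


116 = 01110100
232 = 11101000
25 = 00011001
133 = 10000101
Binary: 01110100.11101000.00011001.10000101


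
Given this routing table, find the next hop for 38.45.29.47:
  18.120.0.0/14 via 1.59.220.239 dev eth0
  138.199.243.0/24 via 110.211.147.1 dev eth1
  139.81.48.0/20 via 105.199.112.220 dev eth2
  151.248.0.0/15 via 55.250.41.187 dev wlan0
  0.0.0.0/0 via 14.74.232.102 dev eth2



Longest prefix match for 38.45.29.47:
  /14 18.120.0.0: no
  /24 138.199.243.0: no
  /20 139.81.48.0: no
  /15 151.248.0.0: no
  /0 0.0.0.0: MATCH
Selected: next-hop 14.74.232.102 via eth2 (matched /0)


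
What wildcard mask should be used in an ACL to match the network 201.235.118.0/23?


Subnet mask: 255.255.254.0
Wildcard = 255.255.255.255 - subnet mask
255 - 255 = 0
255 - 255 = 0
255 - 254 = 1
255 - 0 = 255
Wildcard: 0.0.1.255


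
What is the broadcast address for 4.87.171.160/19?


Network: 4.87.160.0/19
Host bits = 13
Set all host bits to 1:
Broadcast: 4.87.191.255


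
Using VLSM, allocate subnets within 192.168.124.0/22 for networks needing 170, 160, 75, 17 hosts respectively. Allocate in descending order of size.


170 hosts -> /24 (254 usable): 192.168.124.0/24
160 hosts -> /24 (254 usable): 192.168.125.0/24
75 hosts -> /25 (126 usable): 192.168.126.0/25
17 hosts -> /27 (30 usable): 192.168.126.128/27
Allocation: 192.168.124.0/24 (170 hosts, 254 usable); 192.168.125.0/24 (160 hosts, 254 usable); 192.168.126.0/25 (75 hosts, 126 usable); 192.168.126.128/27 (17 hosts, 30 usable)


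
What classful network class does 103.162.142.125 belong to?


First octet: 103
Binary: 01100111
0xxxxxxx -> Class A (1-126)
Class A, default mask 255.0.0.0 (/8)


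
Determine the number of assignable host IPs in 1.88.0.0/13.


Host bits = 32 - 13 = 19
Total addresses = 2^19 = 524288
Usable = total - 2 (network and broadcast)
Usable hosts: 524286


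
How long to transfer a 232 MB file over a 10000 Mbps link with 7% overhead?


Effective throughput = 10000 * (1 - 7/100) = 9300 Mbps
File size in Mb = 232 * 8 = 1856 Mb
Time = 1856 / 9300
Time = 0.1996 seconds


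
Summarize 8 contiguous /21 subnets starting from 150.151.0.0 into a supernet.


Original prefix: /21
Number of subnets: 8 = 2^3
New prefix = 21 - 3 = 18
Supernet: 150.151.0.0/18


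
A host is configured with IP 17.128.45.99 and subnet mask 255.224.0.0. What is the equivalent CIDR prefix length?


Binary: 11111111.11100000.00000000.00000000
Count leading 1s
Prefix: /11


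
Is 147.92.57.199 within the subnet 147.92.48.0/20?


Subnet network: 147.92.48.0
Test IP AND mask: 147.92.48.0
Yes, 147.92.57.199 is in 147.92.48.0/20


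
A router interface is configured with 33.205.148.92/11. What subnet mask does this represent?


/11 means 11 network bits, 21 host bits
Binary: 11111111111000000000000000000000
Mask: 255.224.0.0


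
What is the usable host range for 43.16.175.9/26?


Network: 43.16.175.0
Broadcast: 43.16.175.63
First usable = network + 1
Last usable = broadcast - 1
Range: 43.16.175.1 to 43.16.175.62


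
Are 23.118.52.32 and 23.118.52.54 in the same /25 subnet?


Mask: 255.255.255.128
23.118.52.32 AND mask = 23.118.52.0
23.118.52.54 AND mask = 23.118.52.0
Yes, same subnet (23.118.52.0)


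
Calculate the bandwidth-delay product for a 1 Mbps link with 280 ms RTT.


BDP = bandwidth * RTT
= 1 Mbps * 280 ms
= 1 * 1e6 * 280 / 1000 bits
= 280000 bits
= 35000 bytes
= 34.1797 KB
BDP = 280000 bits (35000 bytes)


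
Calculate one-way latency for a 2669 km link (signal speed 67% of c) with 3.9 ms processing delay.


Speed = 0.67 * 3e5 km/s = 201000 km/s
Propagation delay = 2669 / 201000 = 0.0133 s = 13.2786 ms
Processing delay = 3.9 ms
Total one-way latency = 17.1786 ms


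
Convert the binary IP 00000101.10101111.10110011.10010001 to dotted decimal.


00000101 = 5
10101111 = 175
10110011 = 179
10010001 = 145
IP: 5.175.179.145


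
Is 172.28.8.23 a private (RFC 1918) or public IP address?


RFC 1918 private ranges:
  10.0.0.0/8 (10.0.0.0 - 10.255.255.255)
  172.16.0.0/12 (172.16.0.0 - 172.31.255.255)
  192.168.0.0/16 (192.168.0.0 - 192.168.255.255)
Private (in 172.16.0.0/12)


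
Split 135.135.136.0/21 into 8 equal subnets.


New prefix = 21 + 3 = 24
Each subnet has 256 addresses
  135.135.136.0/24
  135.135.137.0/24
  135.135.138.0/24
  135.135.139.0/24
  135.135.140.0/24
  135.135.141.0/24
  135.135.142.0/24
  135.135.143.0/24
Subnets: 135.135.136.0/24, 135.135.137.0/24, 135.135.138.0/24, 135.135.139.0/24, 135.135.140.0/24, 135.135.141.0/24, 135.135.142.0/24, 135.135.143.0/24


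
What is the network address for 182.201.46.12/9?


IP:   10110110.11001001.00101110.00001100
Mask: 11111111.10000000.00000000.00000000
AND operation:
Net:  10110110.10000000.00000000.00000000
Network: 182.128.0.0/9


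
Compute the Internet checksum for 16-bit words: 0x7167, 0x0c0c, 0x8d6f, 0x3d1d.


Sum all words (with carry folding):
+ 0x7167 = 0x7167
+ 0x0c0c = 0x7d73
+ 0x8d6f = 0x0ae3
+ 0x3d1d = 0x4800
One's complement: ~0x4800
Checksum = 0xb7ff


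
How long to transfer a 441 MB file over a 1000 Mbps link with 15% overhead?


Effective throughput = 1000 * (1 - 15/100) = 850 Mbps
File size in Mb = 441 * 8 = 3528 Mb
Time = 3528 / 850
Time = 4.1506 seconds


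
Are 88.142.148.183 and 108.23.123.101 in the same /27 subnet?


Mask: 255.255.255.224
88.142.148.183 AND mask = 88.142.148.160
108.23.123.101 AND mask = 108.23.123.96
No, different subnets (88.142.148.160 vs 108.23.123.96)


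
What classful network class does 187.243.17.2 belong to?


First octet: 187
Binary: 10111011
10xxxxxx -> Class B (128-191)
Class B, default mask 255.255.0.0 (/16)


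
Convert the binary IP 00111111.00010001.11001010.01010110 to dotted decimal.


00111111 = 63
00010001 = 17
11001010 = 202
01010110 = 86
IP: 63.17.202.86


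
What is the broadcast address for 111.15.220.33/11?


Network: 111.0.0.0/11
Host bits = 21
Set all host bits to 1:
Broadcast: 111.31.255.255


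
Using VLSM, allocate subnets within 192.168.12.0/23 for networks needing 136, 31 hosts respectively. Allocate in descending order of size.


136 hosts -> /24 (254 usable): 192.168.12.0/24
31 hosts -> /26 (62 usable): 192.168.13.0/26
Allocation: 192.168.12.0/24 (136 hosts, 254 usable); 192.168.13.0/26 (31 hosts, 62 usable)


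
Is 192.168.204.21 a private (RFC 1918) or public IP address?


RFC 1918 private ranges:
  10.0.0.0/8 (10.0.0.0 - 10.255.255.255)
  172.16.0.0/12 (172.16.0.0 - 172.31.255.255)
  192.168.0.0/16 (192.168.0.0 - 192.168.255.255)
Private (in 192.168.0.0/16)


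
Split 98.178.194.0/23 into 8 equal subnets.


New prefix = 23 + 3 = 26
Each subnet has 64 addresses
  98.178.194.0/26
  98.178.194.64/26
  98.178.194.128/26
  98.178.194.192/26
  98.178.195.0/26
  98.178.195.64/26
  98.178.195.128/26
  98.178.195.192/26
Subnets: 98.178.194.0/26, 98.178.194.64/26, 98.178.194.128/26, 98.178.194.192/26, 98.178.195.0/26, 98.178.195.64/26, 98.178.195.128/26, 98.178.195.192/26


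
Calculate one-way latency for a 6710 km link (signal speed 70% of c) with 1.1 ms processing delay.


Speed = 0.7 * 3e5 km/s = 210000 km/s
Propagation delay = 6710 / 210000 = 0.032 s = 31.9524 ms
Processing delay = 1.1 ms
Total one-way latency = 33.0524 ms


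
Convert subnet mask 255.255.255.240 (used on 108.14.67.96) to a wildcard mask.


Subnet mask: 255.255.255.240
Wildcard = 255.255.255.255 - subnet mask
255 - 255 = 0
255 - 255 = 0
255 - 255 = 0
255 - 240 = 15
Wildcard: 0.0.0.15


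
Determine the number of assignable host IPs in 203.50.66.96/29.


Host bits = 32 - 29 = 3
Total addresses = 2^3 = 8
Usable = total - 2 (network and broadcast)
Usable hosts: 6


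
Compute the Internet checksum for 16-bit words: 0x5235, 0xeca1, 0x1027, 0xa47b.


Sum all words (with carry folding):
+ 0x5235 = 0x5235
+ 0xeca1 = 0x3ed7
+ 0x1027 = 0x4efe
+ 0xa47b = 0xf379
One's complement: ~0xf379
Checksum = 0x0c86


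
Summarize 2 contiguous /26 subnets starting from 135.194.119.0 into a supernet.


Original prefix: /26
Number of subnets: 2 = 2^1
New prefix = 26 - 1 = 25
Supernet: 135.194.119.0/25


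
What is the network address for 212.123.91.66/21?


IP:   11010100.01111011.01011011.01000010
Mask: 11111111.11111111.11111000.00000000
AND operation:
Net:  11010100.01111011.01011000.00000000
Network: 212.123.88.0/21


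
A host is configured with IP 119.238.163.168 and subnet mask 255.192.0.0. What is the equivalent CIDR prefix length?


Binary: 11111111.11000000.00000000.00000000
Count leading 1s
Prefix: /10


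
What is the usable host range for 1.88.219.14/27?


Network: 1.88.219.0
Broadcast: 1.88.219.31
First usable = network + 1
Last usable = broadcast - 1
Range: 1.88.219.1 to 1.88.219.30


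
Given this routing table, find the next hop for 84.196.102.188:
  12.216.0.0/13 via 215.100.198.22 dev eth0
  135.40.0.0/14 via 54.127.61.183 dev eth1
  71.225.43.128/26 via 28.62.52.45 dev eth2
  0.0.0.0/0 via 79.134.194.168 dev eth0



Longest prefix match for 84.196.102.188:
  /13 12.216.0.0: no
  /14 135.40.0.0: no
  /26 71.225.43.128: no
  /0 0.0.0.0: MATCH
Selected: next-hop 79.134.194.168 via eth0 (matched /0)


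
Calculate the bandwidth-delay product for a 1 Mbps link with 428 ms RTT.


BDP = bandwidth * RTT
= 1 Mbps * 428 ms
= 1 * 1e6 * 428 / 1000 bits
= 428000 bits
= 53500 bytes
= 52.2461 KB
BDP = 428000 bits (53500 bytes)


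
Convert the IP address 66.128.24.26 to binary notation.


66 = 01000010
128 = 10000000
24 = 00011000
26 = 00011010
Binary: 01000010.10000000.00011000.00011010


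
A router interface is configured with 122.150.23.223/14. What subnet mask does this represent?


/14 means 14 network bits, 18 host bits
Binary: 11111111111111000000000000000000
Mask: 255.252.0.0


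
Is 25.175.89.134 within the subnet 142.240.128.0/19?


Subnet network: 142.240.128.0
Test IP AND mask: 25.175.64.0
No, 25.175.89.134 is not in 142.240.128.0/19


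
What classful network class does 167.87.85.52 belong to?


First octet: 167
Binary: 10100111
10xxxxxx -> Class B (128-191)
Class B, default mask 255.255.0.0 (/16)


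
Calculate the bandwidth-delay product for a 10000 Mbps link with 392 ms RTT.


BDP = bandwidth * RTT
= 10000 Mbps * 392 ms
= 10000 * 1e6 * 392 / 1000 bits
= 3920000000 bits
= 490000000 bytes
= 478515.625 KB
BDP = 3920000000 bits (490000000 bytes)


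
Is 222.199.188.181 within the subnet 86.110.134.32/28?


Subnet network: 86.110.134.32
Test IP AND mask: 222.199.188.176
No, 222.199.188.181 is not in 86.110.134.32/28


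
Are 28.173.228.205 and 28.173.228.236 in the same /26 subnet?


Mask: 255.255.255.192
28.173.228.205 AND mask = 28.173.228.192
28.173.228.236 AND mask = 28.173.228.192
Yes, same subnet (28.173.228.192)


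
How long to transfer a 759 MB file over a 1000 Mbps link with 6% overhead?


Effective throughput = 1000 * (1 - 6/100) = 940 Mbps
File size in Mb = 759 * 8 = 6072 Mb
Time = 6072 / 940
Time = 6.4596 seconds


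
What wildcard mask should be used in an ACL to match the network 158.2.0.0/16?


Subnet mask: 255.255.0.0
Wildcard = 255.255.255.255 - subnet mask
255 - 255 = 0
255 - 255 = 0
255 - 0 = 255
255 - 0 = 255
Wildcard: 0.0.255.255


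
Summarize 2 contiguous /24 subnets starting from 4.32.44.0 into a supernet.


Original prefix: /24
Number of subnets: 2 = 2^1
New prefix = 24 - 1 = 23
Supernet: 4.32.44.0/23


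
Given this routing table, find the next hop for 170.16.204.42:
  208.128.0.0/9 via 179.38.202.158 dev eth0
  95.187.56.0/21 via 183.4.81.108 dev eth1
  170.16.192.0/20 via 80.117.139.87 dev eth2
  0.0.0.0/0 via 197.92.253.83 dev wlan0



Longest prefix match for 170.16.204.42:
  /9 208.128.0.0: no
  /21 95.187.56.0: no
  /20 170.16.192.0: MATCH
  /0 0.0.0.0: MATCH
Selected: next-hop 80.117.139.87 via eth2 (matched /20)


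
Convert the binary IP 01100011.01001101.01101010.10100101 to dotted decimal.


01100011 = 99
01001101 = 77
01101010 = 106
10100101 = 165
IP: 99.77.106.165


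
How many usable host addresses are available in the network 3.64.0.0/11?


Host bits = 32 - 11 = 21
Total addresses = 2^21 = 2097152
Usable = total - 2 (network and broadcast)
Usable hosts: 2097150


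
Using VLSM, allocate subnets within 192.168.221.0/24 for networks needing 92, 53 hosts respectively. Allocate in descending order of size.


92 hosts -> /25 (126 usable): 192.168.221.0/25
53 hosts -> /26 (62 usable): 192.168.221.128/26
Allocation: 192.168.221.0/25 (92 hosts, 126 usable); 192.168.221.128/26 (53 hosts, 62 usable)


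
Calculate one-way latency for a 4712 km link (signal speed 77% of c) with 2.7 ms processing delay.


Speed = 0.77 * 3e5 km/s = 231000 km/s
Propagation delay = 4712 / 231000 = 0.0204 s = 20.3983 ms
Processing delay = 2.7 ms
Total one-way latency = 23.0983 ms


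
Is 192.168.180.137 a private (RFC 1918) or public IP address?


RFC 1918 private ranges:
  10.0.0.0/8 (10.0.0.0 - 10.255.255.255)
  172.16.0.0/12 (172.16.0.0 - 172.31.255.255)
  192.168.0.0/16 (192.168.0.0 - 192.168.255.255)
Private (in 192.168.0.0/16)


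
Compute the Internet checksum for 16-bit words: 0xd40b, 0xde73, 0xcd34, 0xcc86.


Sum all words (with carry folding):
+ 0xd40b = 0xd40b
+ 0xde73 = 0xb27f
+ 0xcd34 = 0x7fb4
+ 0xcc86 = 0x4c3b
One's complement: ~0x4c3b
Checksum = 0xb3c4


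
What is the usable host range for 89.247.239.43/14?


Network: 89.244.0.0
Broadcast: 89.247.255.255
First usable = network + 1
Last usable = broadcast - 1
Range: 89.244.0.1 to 89.247.255.254


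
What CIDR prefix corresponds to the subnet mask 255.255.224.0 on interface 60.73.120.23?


Binary: 11111111.11111111.11100000.00000000
Count leading 1s
Prefix: /19


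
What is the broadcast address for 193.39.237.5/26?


Network: 193.39.237.0/26
Host bits = 6
Set all host bits to 1:
Broadcast: 193.39.237.63


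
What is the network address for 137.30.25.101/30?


IP:   10001001.00011110.00011001.01100101
Mask: 11111111.11111111.11111111.11111100
AND operation:
Net:  10001001.00011110.00011001.01100100
Network: 137.30.25.100/30


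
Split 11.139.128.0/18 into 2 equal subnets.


New prefix = 18 + 1 = 19
Each subnet has 8192 addresses
  11.139.128.0/19
  11.139.160.0/19
Subnets: 11.139.128.0/19, 11.139.160.0/19


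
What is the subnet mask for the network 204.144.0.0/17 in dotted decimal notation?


/17 means 17 network bits, 15 host bits
Binary: 11111111111111111000000000000000
Mask: 255.255.128.0


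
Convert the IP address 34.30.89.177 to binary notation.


34 = 00100010
30 = 00011110
89 = 01011001
177 = 10110001
Binary: 00100010.00011110.01011001.10110001


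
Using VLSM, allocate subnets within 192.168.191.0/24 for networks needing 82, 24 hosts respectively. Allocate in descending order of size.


82 hosts -> /25 (126 usable): 192.168.191.0/25
24 hosts -> /27 (30 usable): 192.168.191.128/27
Allocation: 192.168.191.0/25 (82 hosts, 126 usable); 192.168.191.128/27 (24 hosts, 30 usable)


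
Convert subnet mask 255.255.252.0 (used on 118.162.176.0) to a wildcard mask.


Subnet mask: 255.255.252.0
Wildcard = 255.255.255.255 - subnet mask
255 - 255 = 0
255 - 255 = 0
255 - 252 = 3
255 - 0 = 255
Wildcard: 0.0.3.255


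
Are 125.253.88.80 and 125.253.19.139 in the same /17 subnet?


Mask: 255.255.128.0
125.253.88.80 AND mask = 125.253.0.0
125.253.19.139 AND mask = 125.253.0.0
Yes, same subnet (125.253.0.0)


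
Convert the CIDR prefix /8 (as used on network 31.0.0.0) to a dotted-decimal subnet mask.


/8 means 8 network bits, 24 host bits
Binary: 11111111000000000000000000000000
Mask: 255.0.0.0


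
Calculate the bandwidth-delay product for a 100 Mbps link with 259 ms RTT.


BDP = bandwidth * RTT
= 100 Mbps * 259 ms
= 100 * 1e6 * 259 / 1000 bits
= 25900000 bits
= 3237500 bytes
= 3161.6211 KB
BDP = 25900000 bits (3237500 bytes)


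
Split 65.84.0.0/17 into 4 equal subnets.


New prefix = 17 + 2 = 19
Each subnet has 8192 addresses
  65.84.0.0/19
  65.84.32.0/19
  65.84.64.0/19
  65.84.96.0/19
Subnets: 65.84.0.0/19, 65.84.32.0/19, 65.84.64.0/19, 65.84.96.0/19


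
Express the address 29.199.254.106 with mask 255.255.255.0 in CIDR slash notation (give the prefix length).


Binary: 11111111.11111111.11111111.00000000
Count leading 1s
Prefix: /24


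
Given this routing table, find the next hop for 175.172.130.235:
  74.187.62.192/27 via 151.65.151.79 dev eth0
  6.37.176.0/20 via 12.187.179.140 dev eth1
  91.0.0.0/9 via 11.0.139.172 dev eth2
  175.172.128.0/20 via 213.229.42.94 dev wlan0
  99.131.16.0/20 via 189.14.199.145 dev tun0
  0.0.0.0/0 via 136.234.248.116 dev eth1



Longest prefix match for 175.172.130.235:
  /27 74.187.62.192: no
  /20 6.37.176.0: no
  /9 91.0.0.0: no
  /20 175.172.128.0: MATCH
  /20 99.131.16.0: no
  /0 0.0.0.0: MATCH
Selected: next-hop 213.229.42.94 via wlan0 (matched /20)


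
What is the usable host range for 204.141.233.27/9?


Network: 204.128.0.0
Broadcast: 204.255.255.255
First usable = network + 1
Last usable = broadcast - 1
Range: 204.128.0.1 to 204.255.255.254


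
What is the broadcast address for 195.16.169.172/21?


Network: 195.16.168.0/21
Host bits = 11
Set all host bits to 1:
Broadcast: 195.16.175.255


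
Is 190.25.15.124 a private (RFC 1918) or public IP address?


RFC 1918 private ranges:
  10.0.0.0/8 (10.0.0.0 - 10.255.255.255)
  172.16.0.0/12 (172.16.0.0 - 172.31.255.255)
  192.168.0.0/16 (192.168.0.0 - 192.168.255.255)
Public (not in any RFC 1918 range)


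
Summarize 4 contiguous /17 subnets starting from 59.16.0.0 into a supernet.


Original prefix: /17
Number of subnets: 4 = 2^2
New prefix = 17 - 2 = 15
Supernet: 59.16.0.0/15


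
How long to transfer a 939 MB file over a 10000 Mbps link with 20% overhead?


Effective throughput = 10000 * (1 - 20/100) = 8000 Mbps
File size in Mb = 939 * 8 = 7512 Mb
Time = 7512 / 8000
Time = 0.939 seconds


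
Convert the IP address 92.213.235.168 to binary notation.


92 = 01011100
213 = 11010101
235 = 11101011
168 = 10101000
Binary: 01011100.11010101.11101011.10101000


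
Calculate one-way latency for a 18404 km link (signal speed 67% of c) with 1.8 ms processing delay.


Speed = 0.67 * 3e5 km/s = 201000 km/s
Propagation delay = 18404 / 201000 = 0.0916 s = 91.5622 ms
Processing delay = 1.8 ms
Total one-way latency = 93.3622 ms


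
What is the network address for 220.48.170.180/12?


IP:   11011100.00110000.10101010.10110100
Mask: 11111111.11110000.00000000.00000000
AND operation:
Net:  11011100.00110000.00000000.00000000
Network: 220.48.0.0/12


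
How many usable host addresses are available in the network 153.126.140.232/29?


Host bits = 32 - 29 = 3
Total addresses = 2^3 = 8
Usable = total - 2 (network and broadcast)
Usable hosts: 6


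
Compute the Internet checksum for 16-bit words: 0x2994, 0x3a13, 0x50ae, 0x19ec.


Sum all words (with carry folding):
+ 0x2994 = 0x2994
+ 0x3a13 = 0x63a7
+ 0x50ae = 0xb455
+ 0x19ec = 0xce41
One's complement: ~0xce41
Checksum = 0x31be


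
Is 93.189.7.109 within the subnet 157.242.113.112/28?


Subnet network: 157.242.113.112
Test IP AND mask: 93.189.7.96
No, 93.189.7.109 is not in 157.242.113.112/28


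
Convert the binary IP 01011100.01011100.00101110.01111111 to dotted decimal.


01011100 = 92
01011100 = 92
00101110 = 46
01111111 = 127
IP: 92.92.46.127


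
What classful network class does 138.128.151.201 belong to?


First octet: 138
Binary: 10001010
10xxxxxx -> Class B (128-191)
Class B, default mask 255.255.0.0 (/16)


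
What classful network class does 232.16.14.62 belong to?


First octet: 232
Binary: 11101000
1110xxxx -> Class D (224-239)
Class D (multicast), default mask N/A


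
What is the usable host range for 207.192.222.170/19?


Network: 207.192.192.0
Broadcast: 207.192.223.255
First usable = network + 1
Last usable = broadcast - 1
Range: 207.192.192.1 to 207.192.223.254


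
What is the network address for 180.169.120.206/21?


IP:   10110100.10101001.01111000.11001110
Mask: 11111111.11111111.11111000.00000000
AND operation:
Net:  10110100.10101001.01111000.00000000
Network: 180.169.120.0/21


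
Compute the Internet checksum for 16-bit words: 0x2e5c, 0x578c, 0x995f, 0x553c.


Sum all words (with carry folding):
+ 0x2e5c = 0x2e5c
+ 0x578c = 0x85e8
+ 0x995f = 0x1f48
+ 0x553c = 0x7484
One's complement: ~0x7484
Checksum = 0x8b7b


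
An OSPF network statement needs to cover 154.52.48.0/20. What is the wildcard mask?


Subnet mask: 255.255.240.0
Wildcard = 255.255.255.255 - subnet mask
255 - 255 = 0
255 - 255 = 0
255 - 240 = 15
255 - 0 = 255
Wildcard: 0.0.15.255


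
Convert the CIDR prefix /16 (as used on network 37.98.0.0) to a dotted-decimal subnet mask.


/16 means 16 network bits, 16 host bits
Binary: 11111111111111110000000000000000
Mask: 255.255.0.0


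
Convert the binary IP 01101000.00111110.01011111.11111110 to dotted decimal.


01101000 = 104
00111110 = 62
01011111 = 95
11111110 = 254
IP: 104.62.95.254


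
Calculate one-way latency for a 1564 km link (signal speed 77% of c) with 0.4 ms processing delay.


Speed = 0.77 * 3e5 km/s = 231000 km/s
Propagation delay = 1564 / 231000 = 0.0068 s = 6.7706 ms
Processing delay = 0.4 ms
Total one-way latency = 7.1706 ms


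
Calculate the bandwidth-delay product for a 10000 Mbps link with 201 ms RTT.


BDP = bandwidth * RTT
= 10000 Mbps * 201 ms
= 10000 * 1e6 * 201 / 1000 bits
= 2010000000 bits
= 251250000 bytes
= 245361.3281 KB
BDP = 2010000000 bits (251250000 bytes)


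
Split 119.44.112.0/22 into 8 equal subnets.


New prefix = 22 + 3 = 25
Each subnet has 128 addresses
  119.44.112.0/25
  119.44.112.128/25
  119.44.113.0/25
  119.44.113.128/25
  119.44.114.0/25
  119.44.114.128/25
  119.44.115.0/25
  119.44.115.128/25
Subnets: 119.44.112.0/25, 119.44.112.128/25, 119.44.113.0/25, 119.44.113.128/25, 119.44.114.0/25, 119.44.114.128/25, 119.44.115.0/25, 119.44.115.128/25


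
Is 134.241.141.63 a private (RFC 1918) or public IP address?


RFC 1918 private ranges:
  10.0.0.0/8 (10.0.0.0 - 10.255.255.255)
  172.16.0.0/12 (172.16.0.0 - 172.31.255.255)
  192.168.0.0/16 (192.168.0.0 - 192.168.255.255)
Public (not in any RFC 1918 range)


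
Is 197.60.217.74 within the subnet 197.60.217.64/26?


Subnet network: 197.60.217.64
Test IP AND mask: 197.60.217.64
Yes, 197.60.217.74 is in 197.60.217.64/26


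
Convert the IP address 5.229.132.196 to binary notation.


5 = 00000101
229 = 11100101
132 = 10000100
196 = 11000100
Binary: 00000101.11100101.10000100.11000100


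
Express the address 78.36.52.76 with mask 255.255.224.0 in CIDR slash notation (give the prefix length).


Binary: 11111111.11111111.11100000.00000000
Count leading 1s
Prefix: /19


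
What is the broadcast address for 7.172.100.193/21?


Network: 7.172.96.0/21
Host bits = 11
Set all host bits to 1:
Broadcast: 7.172.103.255


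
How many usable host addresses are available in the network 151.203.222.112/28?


Host bits = 32 - 28 = 4
Total addresses = 2^4 = 16
Usable = total - 2 (network and broadcast)
Usable hosts: 14


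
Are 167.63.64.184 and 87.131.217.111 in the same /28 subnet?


Mask: 255.255.255.240
167.63.64.184 AND mask = 167.63.64.176
87.131.217.111 AND mask = 87.131.217.96
No, different subnets (167.63.64.176 vs 87.131.217.96)


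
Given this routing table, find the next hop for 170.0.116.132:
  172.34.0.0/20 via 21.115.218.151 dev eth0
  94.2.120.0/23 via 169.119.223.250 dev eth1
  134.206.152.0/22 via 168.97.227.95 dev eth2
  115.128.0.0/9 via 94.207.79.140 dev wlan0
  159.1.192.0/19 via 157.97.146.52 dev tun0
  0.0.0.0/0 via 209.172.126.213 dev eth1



Longest prefix match for 170.0.116.132:
  /20 172.34.0.0: no
  /23 94.2.120.0: no
  /22 134.206.152.0: no
  /9 115.128.0.0: no
  /19 159.1.192.0: no
  /0 0.0.0.0: MATCH
Selected: next-hop 209.172.126.213 via eth1 (matched /0)


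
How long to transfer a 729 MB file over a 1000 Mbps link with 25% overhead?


Effective throughput = 1000 * (1 - 25/100) = 750 Mbps
File size in Mb = 729 * 8 = 5832 Mb
Time = 5832 / 750
Time = 7.776 seconds


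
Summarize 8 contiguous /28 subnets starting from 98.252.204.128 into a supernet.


Original prefix: /28
Number of subnets: 8 = 2^3
New prefix = 28 - 3 = 25
Supernet: 98.252.204.128/25


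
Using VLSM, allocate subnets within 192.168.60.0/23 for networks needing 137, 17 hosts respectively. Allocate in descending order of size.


137 hosts -> /24 (254 usable): 192.168.60.0/24
17 hosts -> /27 (30 usable): 192.168.61.0/27
Allocation: 192.168.60.0/24 (137 hosts, 254 usable); 192.168.61.0/27 (17 hosts, 30 usable)


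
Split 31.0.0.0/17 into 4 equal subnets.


New prefix = 17 + 2 = 19
Each subnet has 8192 addresses
  31.0.0.0/19
  31.0.32.0/19
  31.0.64.0/19
  31.0.96.0/19
Subnets: 31.0.0.0/19, 31.0.32.0/19, 31.0.64.0/19, 31.0.96.0/19


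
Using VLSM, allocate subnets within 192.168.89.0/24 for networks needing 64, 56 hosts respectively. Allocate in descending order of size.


64 hosts -> /25 (126 usable): 192.168.89.0/25
56 hosts -> /26 (62 usable): 192.168.89.128/26
Allocation: 192.168.89.0/25 (64 hosts, 126 usable); 192.168.89.128/26 (56 hosts, 62 usable)


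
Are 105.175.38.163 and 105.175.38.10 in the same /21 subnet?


Mask: 255.255.248.0
105.175.38.163 AND mask = 105.175.32.0
105.175.38.10 AND mask = 105.175.32.0
Yes, same subnet (105.175.32.0)


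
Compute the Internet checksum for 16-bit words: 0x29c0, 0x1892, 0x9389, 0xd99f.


Sum all words (with carry folding):
+ 0x29c0 = 0x29c0
+ 0x1892 = 0x4252
+ 0x9389 = 0xd5db
+ 0xd99f = 0xaf7b
One's complement: ~0xaf7b
Checksum = 0x5084


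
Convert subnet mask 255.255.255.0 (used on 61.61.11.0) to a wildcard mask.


Subnet mask: 255.255.255.0
Wildcard = 255.255.255.255 - subnet mask
255 - 255 = 0
255 - 255 = 0
255 - 255 = 0
255 - 0 = 255
Wildcard: 0.0.0.255
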